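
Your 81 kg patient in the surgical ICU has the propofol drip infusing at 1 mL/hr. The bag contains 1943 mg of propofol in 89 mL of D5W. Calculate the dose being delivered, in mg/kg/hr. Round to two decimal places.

Concentration = 1943 mg ÷ 89 mL = 21.83146 mg/mL
Drug rate = 1 mL/hr × 21.83146 mg/mL = 21.83146 mg/hr
21.83146 mg/hr ÷ 81 kg = 0.2695242 mg/kg/hr

0.27 mg/kg/hr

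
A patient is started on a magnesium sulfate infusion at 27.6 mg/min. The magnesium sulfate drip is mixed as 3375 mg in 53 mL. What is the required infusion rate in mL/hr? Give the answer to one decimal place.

27.6 mg/min × 60 min/hr = 1656 mg/hr
Concentration = 3375 mg ÷ 53 mL = 63.67925 mg/mL
Rate = 1656 mg/hr ÷ 63.67925 mg/mL = 26.00533 mL/hr

26.0 mL/hr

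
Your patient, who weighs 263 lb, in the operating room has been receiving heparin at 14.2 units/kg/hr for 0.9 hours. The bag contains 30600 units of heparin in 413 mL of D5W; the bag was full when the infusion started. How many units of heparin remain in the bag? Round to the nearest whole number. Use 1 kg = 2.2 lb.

Weight = 263 lb ÷ 2.2 lb/kg = 119.5455 kg
Dose = 14.2 units/kg/hr × 119.5455 kg = 1697.545 units/hr
Concentration = 30600 units ÷ 413 mL = 74.09201 units/mL
Rate = 1697.545 units/hr ÷ 74.09201 units/mL = 22.91132 mL/hr
Volume infused = 22.91132 mL/hr × 0.9 hr = 20.62018 mL
Volume remaining = 413 − 20.62018 = 392.3798 mL
Drug remaining = 392.3798 mL × 74.09201 units/mL = 29072.21 units

29072 units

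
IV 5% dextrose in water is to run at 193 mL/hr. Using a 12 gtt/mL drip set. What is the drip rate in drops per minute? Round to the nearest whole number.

39 gtt/min

193 mL/hr ÷ 60 min/hr = 3.216667 mL/min
3.216667 mL/min × 12 gtt/mL = 38.6 gtt/min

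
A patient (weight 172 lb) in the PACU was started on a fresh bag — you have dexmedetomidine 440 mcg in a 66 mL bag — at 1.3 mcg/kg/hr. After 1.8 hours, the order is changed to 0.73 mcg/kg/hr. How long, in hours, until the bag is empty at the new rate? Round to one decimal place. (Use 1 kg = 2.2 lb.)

4.5 hours

Initial rate:
Weight = 172 lb ÷ 2.2 lb/kg = 78.18182 kg
Dose = 1.3 mcg/kg/hr × 78.18182 kg = 101.6364 mcg/hr
Concentration = 440 mcg ÷ 66 mL = 6.666667 mcg/mL
Rate = 101.6364 mcg/hr ÷ 6.666667 mcg/mL = 15.24545 mL/hr
Volume infused so far = 15.24545 mL/hr × 1.8 hr = 27.44182 mL
Volume remaining = 66 − 27.44182 = 38.55818 mL
New rate:
Dose = 0.73 mcg/kg/hr × 78.18182 kg = 57.07273 mcg/hr
Rate = 57.07273 mcg/hr ÷ 6.666667 mcg/mL = 8.560909 mL/hr
Time remaining = 38.55818 mL ÷ 8.560909 mL/hr = 4.503982 hr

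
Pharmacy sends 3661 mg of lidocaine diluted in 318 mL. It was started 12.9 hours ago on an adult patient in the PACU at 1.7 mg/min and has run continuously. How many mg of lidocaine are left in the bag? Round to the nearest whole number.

2345 mg

1.7 mg/min × 60 min/hr = 102 mg/hr
Concentration = 3661 mg ÷ 318 mL = 11.51258 mg/mL
Rate = 102 mg/hr ÷ 11.51258 mg/mL = 8.859874 mL/hr
Volume infused = 8.859874 mL/hr × 12.9 hr = 114.2924 mL
Volume remaining = 318 − 114.2924 = 203.7076 mL
Drug remaining = 203.7076 mL × 11.51258 mg/mL = 2345.2 mg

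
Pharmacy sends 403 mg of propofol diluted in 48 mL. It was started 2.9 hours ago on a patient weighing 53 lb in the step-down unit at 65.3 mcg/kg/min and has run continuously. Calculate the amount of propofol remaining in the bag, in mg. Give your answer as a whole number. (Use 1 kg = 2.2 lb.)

Weight = 53 lb ÷ 2.2 lb/kg = 24.09091 kg
Dose = 65.3 mcg/kg/min × 24.09091 kg = 1573.136 mcg/min
1573.136 mcg/min × 60 min/hr = 94388.18 mcg/hr
Concentration = 403 mg ÷ 48 mL = 8.395833 mg/mL = 8395.833 mcg/mL
Rate = 94388.18 mcg/hr ÷ 8395.833 mcg/mL = 11.24226 mL/hr
Volume infused = 11.24226 mL/hr × 2.9 hr = 32.60257 mL
Volume remaining = 48 − 32.60257 = 15.39743 mL
Drug remaining = 15.39743 mL × 8395.833 mcg/mL = 129274.3 mcg = 129.2743 mg

129 mg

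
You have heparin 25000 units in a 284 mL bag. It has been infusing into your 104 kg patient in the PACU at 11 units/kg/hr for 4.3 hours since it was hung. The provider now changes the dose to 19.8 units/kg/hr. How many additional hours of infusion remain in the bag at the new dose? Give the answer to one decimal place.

Initial rate:
Dose = 11 units/kg/hr × 104 kg = 1144 units/hr
Concentration = 25000 units ÷ 284 mL = 88.02817 units/mL
Rate = 1144 units/hr ÷ 88.02817 units/mL = 12.99584 mL/hr
Volume infused so far = 12.99584 mL/hr × 4.3 hr = 55.88211 mL
Volume remaining = 284 − 55.88211 = 228.1179 mL
New rate:
Dose = 19.8 units/kg/hr × 104 kg = 2059.2 units/hr
Rate = 2059.2 units/hr ÷ 88.02817 units/mL = 23.39251 mL/hr
Time remaining = 228.1179 mL ÷ 23.39251 mL/hr = 9.751748 hr

9.8 hours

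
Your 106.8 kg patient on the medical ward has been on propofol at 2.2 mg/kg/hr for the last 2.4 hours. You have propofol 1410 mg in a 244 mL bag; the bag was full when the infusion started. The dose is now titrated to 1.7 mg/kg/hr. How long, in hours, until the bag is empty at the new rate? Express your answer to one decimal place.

Initial rate:
Dose = 2.2 mg/kg/hr × 106.8 kg = 234.96 mg/hr
Concentration = 1410 mg ÷ 244 mL = 5.778689 mg/mL
Rate = 234.96 mg/hr ÷ 5.778689 mg/mL = 40.65974 mL/hr
Volume infused so far = 40.65974 mL/hr × 2.4 hr = 97.58339 mL
Volume remaining = 244 − 97.58339 = 146.4166 mL
New rate:
Dose = 1.7 mg/kg/hr × 106.8 kg = 181.56 mg/hr
Rate = 181.56 mg/hr ÷ 5.778689 mg/mL = 31.41889 mL/hr
Time remaining = 146.4166 mL ÷ 31.41889 mL/hr = 4.660145 hr

4.7 hours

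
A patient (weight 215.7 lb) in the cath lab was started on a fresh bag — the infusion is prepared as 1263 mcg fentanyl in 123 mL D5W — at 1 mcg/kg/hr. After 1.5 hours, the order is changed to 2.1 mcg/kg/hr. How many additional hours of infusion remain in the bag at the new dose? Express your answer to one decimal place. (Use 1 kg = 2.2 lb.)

Initial rate:
Weight = 215.7 lb ÷ 2.2 lb/kg = 98.04545 kg
Dose = 1 mcg/kg/hr × 98.04545 kg = 98.04545 mcg/hr
Concentration = 1263 mcg ÷ 123 mL = 10.26829 mcg/mL
Rate = 98.04545 mcg/hr ÷ 10.26829 mcg/mL = 9.54837 mL/hr
Volume infused so far = 9.54837 mL/hr × 1.5 hr = 14.32255 mL
Volume remaining = 123 − 14.32255 = 108.6774 mL
New rate:
Dose = 2.1 mcg/kg/hr × 98.04545 kg = 205.8955 mcg/hr
Rate = 205.8955 mcg/hr ÷ 10.26829 mcg/mL = 20.05158 mL/hr
Time remaining = 108.6774 mL ÷ 20.05158 mL/hr = 5.419895 hr

5.4 hours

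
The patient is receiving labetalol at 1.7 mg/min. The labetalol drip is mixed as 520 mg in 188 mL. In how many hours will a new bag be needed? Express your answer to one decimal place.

1.7 mg/min × 60 min/hr = 102 mg/hr
Concentration = 520 mg ÷ 188 mL = 2.765957 mg/mL
Rate = 102 mg/hr ÷ 2.765957 mg/mL = 36.87692 mL/hr
Duration = 188 mL ÷ 36.87692 mL/hr = 5.098039 hr

5.1 hours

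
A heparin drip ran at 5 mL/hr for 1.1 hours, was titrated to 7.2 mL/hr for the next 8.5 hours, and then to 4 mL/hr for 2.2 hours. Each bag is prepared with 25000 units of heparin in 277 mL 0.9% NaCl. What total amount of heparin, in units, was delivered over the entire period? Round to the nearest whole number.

Concentration = 25000 units ÷ 277 mL = 90.25271 units/mL
Stage 1: 5 mL/hr × 1.1 hr = 5.5 mL → 5.5 mL × 90.25271 units/mL = 496.3899 units
Stage 2: 7.2 mL/hr × 8.5 hr = 61.2 mL → 61.2 mL × 90.25271 units/mL = 5523.466 units
Stage 3: 4 mL/hr × 2.2 hr = 8.8 mL → 8.8 mL × 90.25271 units/mL = 794.2238 units
Total = 496.3899 + 5523.466 + 794.2238 = 6814.079 units

6814 units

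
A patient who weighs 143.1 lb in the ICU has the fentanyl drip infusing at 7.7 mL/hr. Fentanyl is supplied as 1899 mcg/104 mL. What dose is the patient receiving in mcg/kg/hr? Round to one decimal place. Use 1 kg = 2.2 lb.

2.2 mcg/kg/hr

Weight = 143.1 lb ÷ 2.2 lb/kg = 65.04545 kg
Concentration = 1899 mcg ÷ 104 mL = 18.25962 mcg/mL
Drug rate = 7.7 mL/hr × 18.25962 mcg/mL = 140.599 mcg/hr
140.599 mcg/hr ÷ 65.04545 kg = 2.161551 mcg/kg/hr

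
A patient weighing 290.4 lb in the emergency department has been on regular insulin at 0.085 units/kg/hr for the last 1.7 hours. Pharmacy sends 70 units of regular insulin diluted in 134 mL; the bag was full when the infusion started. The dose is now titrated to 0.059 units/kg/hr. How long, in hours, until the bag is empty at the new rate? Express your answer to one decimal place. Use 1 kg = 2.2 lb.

Initial rate:
Weight = 290.4 lb ÷ 2.2 lb/kg = 132 kg
Dose = 0.085 units/kg/hr × 132 kg = 11.22 units/hr
Concentration = 70 units ÷ 134 mL = 0.5223881 units/mL
Rate = 11.22 units/hr ÷ 0.5223881 units/mL = 21.47829 mL/hr
Volume infused so far = 21.47829 mL/hr × 1.7 hr = 36.51309 mL
Volume remaining = 134 − 36.51309 = 97.48691 mL
New rate:
Dose = 0.059 units/kg/hr × 132 kg = 7.788 units/hr
Rate = 7.788 units/hr ÷ 0.5223881 units/mL = 14.90846 mL/hr
Time remaining = 97.48691 mL ÷ 14.90846 mL/hr = 6.539034 hr

6.5 hours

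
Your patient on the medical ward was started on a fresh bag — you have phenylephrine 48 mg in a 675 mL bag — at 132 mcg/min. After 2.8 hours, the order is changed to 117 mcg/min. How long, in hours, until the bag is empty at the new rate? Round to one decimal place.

3.7 hours

Initial rate:
132 mcg/min × 60 min/hr = 7920 mcg/hr
Concentration = 48 mg ÷ 675 mL = 0.07111111 mg/mL = 71.11111 mcg/mL
Rate = 7920 mcg/hr ÷ 71.11111 mcg/mL = 111.375 mL/hr
Volume infused so far = 111.375 mL/hr × 2.8 hr = 311.85 mL
Volume remaining = 675 − 311.85 = 363.15 mL
New rate:
117 mcg/min × 60 min/hr = 7020 mcg/hr
Rate = 7020 mcg/hr ÷ 71.11111 mcg/mL = 98.71875 mL/hr
Time remaining = 363.15 mL ÷ 98.71875 mL/hr = 3.678632 hr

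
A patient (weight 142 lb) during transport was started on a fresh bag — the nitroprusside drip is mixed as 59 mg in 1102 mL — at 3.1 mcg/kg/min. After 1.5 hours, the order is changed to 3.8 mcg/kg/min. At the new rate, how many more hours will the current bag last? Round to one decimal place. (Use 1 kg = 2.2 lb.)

2.8 hours

Initial rate:
Weight = 142 lb ÷ 2.2 lb/kg = 64.54545 kg
Dose = 3.1 mcg/kg/min × 64.54545 kg = 200.0909 mcg/min
200.0909 mcg/min × 60 min/hr = 12005.45 mcg/hr
Concentration = 59 mg ÷ 1102 mL = 0.05353902 mg/mL = 53.53902 mcg/mL
Rate = 12005.45 mcg/hr ÷ 53.53902 mcg/mL = 224.2375 mL/hr
Volume infused so far = 224.2375 mL/hr × 1.5 hr = 336.3562 mL
Volume remaining = 1102 − 336.3562 = 765.6438 mL
New rate:
Dose = 3.8 mcg/kg/min × 64.54545 kg = 245.2727 mcg/min
245.2727 mcg/min × 60 min/hr = 14716.36 mcg/hr
Rate = 14716.36 mcg/hr ÷ 53.53902 mcg/mL = 274.8717 mL/hr
Time remaining = 765.6438 mL ÷ 274.8717 mL/hr = 2.785458 hr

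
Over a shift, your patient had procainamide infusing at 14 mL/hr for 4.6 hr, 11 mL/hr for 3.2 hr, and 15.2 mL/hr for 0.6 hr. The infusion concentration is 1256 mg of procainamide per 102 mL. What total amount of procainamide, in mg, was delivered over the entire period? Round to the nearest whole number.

1339 mg

Concentration = 1256 mg ÷ 102 mL = 12.31373 mg/mL
Stage 1: 14 mL/hr × 4.6 hr = 64.4 mL → 64.4 mL × 12.31373 mg/mL = 793.0039 mg
Stage 2: 11 mL/hr × 3.2 hr = 35.2 mL → 35.2 mL × 12.31373 mg/mL = 433.4431 mg
Stage 3: 15.2 mL/hr × 0.6 hr = 9.12 mL → 9.12 mL × 12.31373 mg/mL = 112.3012 mg
Total = 793.0039 + 433.4431 + 112.3012 = 1338.748 mg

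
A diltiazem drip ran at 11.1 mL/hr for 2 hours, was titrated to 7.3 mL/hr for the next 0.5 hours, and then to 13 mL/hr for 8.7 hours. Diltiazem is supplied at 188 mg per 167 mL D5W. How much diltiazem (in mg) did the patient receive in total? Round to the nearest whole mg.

Concentration = 188 mg ÷ 167 mL = 1.125749 mg/mL
Stage 1: 11.1 mL/hr × 2 hr = 22.2 mL → 22.2 mL × 1.125749 mg/mL = 24.99162 mg
Stage 2: 7.3 mL/hr × 0.5 hr = 3.65 mL → 3.65 mL × 1.125749 mg/mL = 4.108982 mg
Stage 3: 13 mL/hr × 8.7 hr = 113.1 mL → 113.1 mL × 1.125749 mg/mL = 127.3222 mg
Total = 24.99162 + 4.108982 + 127.3222 = 156.4228 mg

156 mg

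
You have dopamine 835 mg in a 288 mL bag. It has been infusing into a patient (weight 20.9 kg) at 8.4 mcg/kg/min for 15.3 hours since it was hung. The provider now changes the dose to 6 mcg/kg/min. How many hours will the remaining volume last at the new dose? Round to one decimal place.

89.6 hours

Initial rate:
Dose = 8.4 mcg/kg/min × 20.9 kg = 175.56 mcg/min
175.56 mcg/min × 60 min/hr = 10533.6 mcg/hr
Concentration = 835 mg ÷ 288 mL = 2.899306 mg/mL = 2899.306 mcg/mL
Rate = 10533.6 mcg/hr ÷ 2899.306 mcg/mL = 3.633146 mL/hr
Volume infused so far = 3.633146 mL/hr × 15.3 hr = 55.58713 mL
Volume remaining = 288 − 55.58713 = 232.4129 mL
New rate:
Dose = 6 mcg/kg/min × 20.9 kg = 125.4 mcg/min
125.4 mcg/min × 60 min/hr = 7524 mcg/hr
Rate = 7524 mcg/hr ÷ 2899.306 mcg/mL = 2.595104 mL/hr
Time remaining = 232.4129 mL ÷ 2.595104 mL/hr = 89.5582 hr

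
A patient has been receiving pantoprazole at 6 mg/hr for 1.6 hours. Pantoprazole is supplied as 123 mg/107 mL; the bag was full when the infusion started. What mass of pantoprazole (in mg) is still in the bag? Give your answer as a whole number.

113 mg

Concentration = 123 mg ÷ 107 mL = 1.149533 mg/mL
Rate = 6 mg/hr ÷ 1.149533 mg/mL = 5.219512 mL/hr
Volume infused = 5.219512 mL/hr × 1.6 hr = 8.35122 mL
Volume remaining = 107 − 8.35122 = 98.64878 mL
Drug remaining = 98.64878 mL × 1.149533 mg/mL = 113.4 mg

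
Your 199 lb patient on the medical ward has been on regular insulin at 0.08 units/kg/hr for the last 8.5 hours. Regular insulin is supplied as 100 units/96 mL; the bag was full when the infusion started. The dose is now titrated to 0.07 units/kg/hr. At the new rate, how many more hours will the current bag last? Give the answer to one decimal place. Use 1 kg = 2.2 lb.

Initial rate:
Weight = 199 lb ÷ 2.2 lb/kg = 90.45455 kg
Dose = 0.08 units/kg/hr × 90.45455 kg = 7.236364 units/hr
Concentration = 100 units ÷ 96 mL = 1.041667 units/mL
Rate = 7.236364 units/hr ÷ 1.041667 units/mL = 6.946909 mL/hr
Volume infused so far = 6.946909 mL/hr × 8.5 hr = 59.04873 mL
Volume remaining = 96 − 59.04873 = 36.95127 mL
New rate:
Dose = 0.07 units/kg/hr × 90.45455 kg = 6.331818 units/hr
Rate = 6.331818 units/hr ÷ 1.041667 units/mL = 6.078545 mL/hr
Time remaining = 36.95127 mL ÷ 6.078545 mL/hr = 6.078966 hr

6.1 hours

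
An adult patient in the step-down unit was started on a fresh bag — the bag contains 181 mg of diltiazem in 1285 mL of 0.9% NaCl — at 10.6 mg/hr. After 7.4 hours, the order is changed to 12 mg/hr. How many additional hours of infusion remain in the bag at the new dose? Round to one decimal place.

8.5 hours

Initial rate:
Concentration = 181 mg ÷ 1285 mL = 0.140856 mg/mL
Rate = 10.6 mg/hr ÷ 0.140856 mg/mL = 75.25414 mL/hr
Volume infused so far = 75.25414 mL/hr × 7.4 hr = 556.8807 mL
Volume remaining = 1285 − 556.8807 = 728.1193 mL
New rate:
Rate = 12 mg/hr ÷ 0.140856 mg/mL = 85.19337 mL/hr
Time remaining = 728.1193 mL ÷ 85.19337 mL/hr = 8.546667 hr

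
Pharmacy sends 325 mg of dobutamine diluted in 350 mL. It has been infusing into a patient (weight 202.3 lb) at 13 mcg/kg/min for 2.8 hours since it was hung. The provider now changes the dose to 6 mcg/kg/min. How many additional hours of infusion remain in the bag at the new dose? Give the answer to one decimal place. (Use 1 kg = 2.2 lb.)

Initial rate:
Weight = 202.3 lb ÷ 2.2 lb/kg = 91.95455 kg
Dose = 13 mcg/kg/min × 91.95455 kg = 1195.409 mcg/min
1195.409 mcg/min × 60 min/hr = 71724.55 mcg/hr
Concentration = 325 mg ÷ 350 mL = 0.9285714 mg/mL = 928.5714 mcg/mL
Rate = 71724.55 mcg/hr ÷ 928.5714 mcg/mL = 77.24182 mL/hr
Volume infused so far = 77.24182 mL/hr × 2.8 hr = 216.2771 mL
Volume remaining = 350 − 216.2771 = 133.7229 mL
New rate:
Dose = 6 mcg/kg/min × 91.95455 kg = 551.7273 mcg/min
551.7273 mcg/min × 60 min/hr = 33103.64 mcg/hr
Rate = 33103.64 mcg/hr ÷ 928.5714 mcg/mL = 35.65007 mL/hr
Time remaining = 133.7229 mL ÷ 35.65007 mL/hr = 3.750986 hr

3.8 hours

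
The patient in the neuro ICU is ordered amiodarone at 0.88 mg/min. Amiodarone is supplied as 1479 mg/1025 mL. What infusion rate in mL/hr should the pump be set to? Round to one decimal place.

36.6 mL/hr

0.88 mg/min × 60 min/hr = 52.8 mg/hr
Concentration = 1479 mg ÷ 1025 mL = 1.442927 mg/mL
Rate = 52.8 mg/hr ÷ 1.442927 mg/mL = 36.59229 mL/hr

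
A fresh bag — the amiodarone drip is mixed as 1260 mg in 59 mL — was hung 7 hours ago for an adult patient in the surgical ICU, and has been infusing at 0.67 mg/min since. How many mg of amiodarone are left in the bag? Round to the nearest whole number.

979 mg

0.67 mg/min × 60 min/hr = 40.2 mg/hr
Concentration = 1260 mg ÷ 59 mL = 21.35593 mg/mL
Rate = 40.2 mg/hr ÷ 21.35593 mg/mL = 1.882381 mL/hr
Volume infused = 1.882381 mL/hr × 7 hr = 13.17667 mL
Volume remaining = 59 − 13.17667 = 45.82333 mL
Drug remaining = 45.82333 mL × 21.35593 mg/mL = 978.6 mg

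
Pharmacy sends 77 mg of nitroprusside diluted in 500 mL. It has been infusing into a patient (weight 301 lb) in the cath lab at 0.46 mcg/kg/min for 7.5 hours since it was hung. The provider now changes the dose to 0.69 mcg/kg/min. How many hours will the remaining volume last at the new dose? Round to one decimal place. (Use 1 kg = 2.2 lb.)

Initial rate:
Weight = 301 lb ÷ 2.2 lb/kg = 136.8182 kg
Dose = 0.46 mcg/kg/min × 136.8182 kg = 62.93636 mcg/min
62.93636 mcg/min × 60 min/hr = 3776.182 mcg/hr
Concentration = 77 mg ÷ 500 mL = 0.154 mg/mL = 154 mcg/mL
Rate = 3776.182 mcg/hr ÷ 154 mcg/mL = 24.52066 mL/hr
Volume infused so far = 24.52066 mL/hr × 7.5 hr = 183.905 mL
Volume remaining = 500 − 183.905 = 316.095 mL
New rate:
Dose = 0.69 mcg/kg/min × 136.8182 kg = 94.40455 mcg/min
94.40455 mcg/min × 60 min/hr = 5664.273 mcg/hr
Rate = 5664.273 mcg/hr ÷ 154 mcg/mL = 36.78099 mL/hr
Time remaining = 316.095 mL ÷ 36.78099 mL/hr = 8.593978 hr

8.6 hours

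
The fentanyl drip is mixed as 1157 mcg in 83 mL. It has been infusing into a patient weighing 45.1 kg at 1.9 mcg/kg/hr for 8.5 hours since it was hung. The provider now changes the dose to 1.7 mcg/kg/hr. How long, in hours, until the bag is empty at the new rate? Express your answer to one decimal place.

Initial rate:
Dose = 1.9 mcg/kg/hr × 45.1 kg = 85.69 mcg/hr
Concentration = 1157 mcg ÷ 83 mL = 13.93976 mcg/mL
Rate = 85.69 mcg/hr ÷ 13.93976 mcg/mL = 6.147165 mL/hr
Volume infused so far = 6.147165 mL/hr × 8.5 hr = 52.2509 mL
Volume remaining = 83 − 52.2509 = 30.7491 mL
New rate:
Dose = 1.7 mcg/kg/hr × 45.1 kg = 76.67 mcg/hr
Rate = 76.67 mcg/hr ÷ 13.93976 mcg/mL = 5.500095 mL/hr
Time remaining = 30.7491 mL ÷ 5.500095 mL/hr = 5.590648 hr

5.6 hours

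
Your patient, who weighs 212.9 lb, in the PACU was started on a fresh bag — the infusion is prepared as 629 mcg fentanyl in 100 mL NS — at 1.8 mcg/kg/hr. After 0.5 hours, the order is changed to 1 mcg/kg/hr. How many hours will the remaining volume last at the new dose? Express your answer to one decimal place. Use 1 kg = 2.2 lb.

Initial rate:
Weight = 212.9 lb ÷ 2.2 lb/kg = 96.77273 kg
Dose = 1.8 mcg/kg/hr × 96.77273 kg = 174.1909 mcg/hr
Concentration = 629 mcg ÷ 100 mL = 6.29 mcg/mL
Rate = 174.1909 mcg/hr ÷ 6.29 mcg/mL = 27.69331 mL/hr
Volume infused so far = 27.69331 mL/hr × 0.5 hr = 13.84665 mL
Volume remaining = 100 − 13.84665 = 86.15335 mL
New rate:
Dose = 1 mcg/kg/hr × 96.77273 kg = 96.77273 mcg/hr
Rate = 96.77273 mcg/hr ÷ 6.29 mcg/mL = 15.38517 mL/hr
Time remaining = 86.15335 mL ÷ 15.38517 mL/hr = 5.599765 hr

5.6 hours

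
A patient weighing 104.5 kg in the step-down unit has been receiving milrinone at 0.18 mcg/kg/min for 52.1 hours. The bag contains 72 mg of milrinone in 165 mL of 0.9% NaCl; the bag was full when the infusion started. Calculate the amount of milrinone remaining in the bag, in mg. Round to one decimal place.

13.2 mg

Dose = 0.18 mcg/kg/min × 104.5 kg = 18.81 mcg/min
18.81 mcg/min × 60 min/hr = 1128.6 mcg/hr
Concentration = 72 mg ÷ 165 mL = 0.4363636 mg/mL = 436.3636 mcg/mL
Rate = 1128.6 mcg/hr ÷ 436.3636 mcg/mL = 2.586375 mL/hr
Volume infused = 2.586375 mL/hr × 52.1 hr = 134.7501 mL
Volume remaining = 165 − 134.7501 = 30.24986 mL
Drug remaining = 30.24986 mL × 436.3636 mcg/mL = 13199.94 mcg = 13.19994 mg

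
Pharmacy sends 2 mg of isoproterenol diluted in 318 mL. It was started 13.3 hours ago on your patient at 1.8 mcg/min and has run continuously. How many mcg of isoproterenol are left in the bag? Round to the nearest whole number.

1.8 mcg/min × 60 min/hr = 108 mcg/hr
Concentration = 2 mg ÷ 318 mL = 0.006289308 mg/mL = 6.289308 mcg/mL
Rate = 108 mcg/hr ÷ 6.289308 mcg/mL = 17.172 mL/hr
Volume infused = 17.172 mL/hr × 13.3 hr = 228.3876 mL
Volume remaining = 318 − 228.3876 = 89.6124 mL
Drug remaining = 89.6124 mL × 6.289308 mcg/mL = 563.6 mcg

564 mcg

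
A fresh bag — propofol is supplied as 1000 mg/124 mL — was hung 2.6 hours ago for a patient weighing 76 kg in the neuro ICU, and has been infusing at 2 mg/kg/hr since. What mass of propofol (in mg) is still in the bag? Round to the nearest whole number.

605 mg

Dose = 2 mg/kg/hr × 76 kg = 152 mg/hr
Concentration = 1000 mg ÷ 124 mL = 8.064516 mg/mL
Rate = 152 mg/hr ÷ 8.064516 mg/mL = 18.848 mL/hr
Volume infused = 18.848 mL/hr × 2.6 hr = 49.0048 mL
Volume remaining = 124 − 49.0048 = 74.9952 mL
Drug remaining = 74.9952 mL × 8.064516 mg/mL = 604.8 mg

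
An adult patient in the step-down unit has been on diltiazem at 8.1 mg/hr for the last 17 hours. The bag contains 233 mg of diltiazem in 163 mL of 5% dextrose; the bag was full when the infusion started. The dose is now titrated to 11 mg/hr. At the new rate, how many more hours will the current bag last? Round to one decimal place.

8.7 hours

Initial rate:
Concentration = 233 mg ÷ 163 mL = 1.429448 mg/mL
Rate = 8.1 mg/hr ÷ 1.429448 mg/mL = 5.666524 mL/hr
Volume infused so far = 5.666524 mL/hr × 17 hr = 96.3309 mL
Volume remaining = 163 − 96.3309 = 66.6691 mL
New rate:
Rate = 11 mg/hr ÷ 1.429448 mg/mL = 7.695279 mL/hr
Time remaining = 66.6691 mL ÷ 7.695279 mL/hr = 8.663636 hr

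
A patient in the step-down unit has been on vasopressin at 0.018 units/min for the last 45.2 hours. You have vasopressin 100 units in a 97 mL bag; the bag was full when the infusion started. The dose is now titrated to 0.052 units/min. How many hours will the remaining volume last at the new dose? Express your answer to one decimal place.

Initial rate:
0.018 units/min × 60 min/hr = 1.08 units/hr
Concentration = 100 units ÷ 97 mL = 1.030928 units/mL
Rate = 1.08 units/hr ÷ 1.030928 units/mL = 1.0476 mL/hr
Volume infused so far = 1.0476 mL/hr × 45.2 hr = 47.35152 mL
Volume remaining = 97 − 47.35152 = 49.64848 mL
New rate:
0.052 units/min × 60 min/hr = 3.12 units/hr
Rate = 3.12 units/hr ÷ 1.030928 units/mL = 3.0264 mL/hr
Time remaining = 49.64848 mL ÷ 3.0264 mL/hr = 16.40513 hr

16.4 hours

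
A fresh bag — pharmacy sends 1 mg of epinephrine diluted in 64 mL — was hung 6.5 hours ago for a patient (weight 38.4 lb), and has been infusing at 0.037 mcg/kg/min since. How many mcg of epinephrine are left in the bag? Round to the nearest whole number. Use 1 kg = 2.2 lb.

748 mcg

Weight = 38.4 lb ÷ 2.2 lb/kg = 17.45455 kg
Dose = 0.037 mcg/kg/min × 17.45455 kg = 0.6458182 mcg/min
0.6458182 mcg/min × 60 min/hr = 38.74909 mcg/hr
Concentration = 1 mg ÷ 64 mL = 0.015625 mg/mL = 15.625 mcg/mL
Rate = 38.74909 mcg/hr ÷ 15.625 mcg/mL = 2.479942 mL/hr
Volume infused = 2.479942 mL/hr × 6.5 hr = 16.11962 mL
Volume remaining = 64 − 16.11962 = 47.88038 mL
Drug remaining = 47.88038 mL × 15.625 mcg/mL = 748.1309 mcg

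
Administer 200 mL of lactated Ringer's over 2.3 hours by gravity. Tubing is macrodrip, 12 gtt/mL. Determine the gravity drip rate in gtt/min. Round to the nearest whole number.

200 mL ÷ (2.3 hr × 60 = 138 min) = 1.449275 mL/min
1.449275 mL/min × 12 gtt/mL = 17.3913 gtt/min

17 gtt/min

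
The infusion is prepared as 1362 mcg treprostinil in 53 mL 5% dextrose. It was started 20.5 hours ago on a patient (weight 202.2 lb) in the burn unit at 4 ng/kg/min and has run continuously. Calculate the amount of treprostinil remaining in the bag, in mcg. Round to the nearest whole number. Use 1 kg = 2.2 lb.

Weight = 202.2 lb ÷ 2.2 lb/kg = 91.90909 kg
Dose = 4 ng/kg/min × 91.90909 kg = 367.6364 ng/min
367.6364 ng/min × 60 min/hr = 22058.18 ng/hr
Concentration = 1362 mcg ÷ 53 mL = 25.69811 mcg/mL = 25698.11 ng/mL
Rate = 22058.18 ng/hr ÷ 25698.11 ng/mL = 0.858358 mL/hr
Volume infused = 0.858358 mL/hr × 20.5 hr = 17.59634 mL
Volume remaining = 53 − 17.59634 = 35.40366 mL
Drug remaining = 35.40366 mL × 25698.11 ng/mL = 909807.3 ng = 909.8073 mcg

910 mcg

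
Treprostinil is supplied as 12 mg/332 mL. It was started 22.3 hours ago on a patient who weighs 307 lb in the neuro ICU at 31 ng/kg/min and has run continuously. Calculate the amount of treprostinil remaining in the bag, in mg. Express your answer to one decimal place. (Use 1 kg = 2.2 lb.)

Weight = 307 lb ÷ 2.2 lb/kg = 139.5455 kg
Dose = 31 ng/kg/min × 139.5455 kg = 4325.909 ng/min
4325.909 ng/min × 60 min/hr = 259554.5 ng/hr
Concentration = 12 mg ÷ 332 mL = 0.03614458 mg/mL = 36144.58 ng/mL
Rate = 259554.5 ng/hr ÷ 36144.58 ng/mL = 7.181009 mL/hr
Volume infused = 7.181009 mL/hr × 22.3 hr = 160.1365 mL
Volume remaining = 332 − 160.1365 = 171.8635 mL
Drug remaining = 171.8635 mL × 36144.58 ng/mL = 6211934 ng = 6.211934 mg

6.2 mg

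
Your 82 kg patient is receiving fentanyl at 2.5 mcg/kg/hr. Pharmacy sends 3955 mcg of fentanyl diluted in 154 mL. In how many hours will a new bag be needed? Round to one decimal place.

Dose = 2.5 mcg/kg/hr × 82 kg = 205 mcg/hr
Concentration = 3955 mcg ÷ 154 mL = 25.68182 mcg/mL
Rate = 205 mcg/hr ÷ 25.68182 mcg/mL = 7.982301 mL/hr
Duration = 154 mL ÷ 7.982301 mL/hr = 19.29268 hr

19.3 hours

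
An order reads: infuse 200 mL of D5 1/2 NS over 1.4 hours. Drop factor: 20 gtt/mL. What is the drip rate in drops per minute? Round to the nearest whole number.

48 gtt/min

200 mL ÷ (1.4 hr × 60 = 84 min) = 2.380952 mL/min
2.380952 mL/min × 20 gtt/mL = 47.61905 gtt/min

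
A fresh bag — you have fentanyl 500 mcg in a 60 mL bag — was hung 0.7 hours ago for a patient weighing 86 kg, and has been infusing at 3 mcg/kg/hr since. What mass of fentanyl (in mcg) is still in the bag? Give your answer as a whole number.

319 mcg

Dose = 3 mcg/kg/hr × 86 kg = 258 mcg/hr
Concentration = 500 mcg ÷ 60 mL = 8.333333 mcg/mL
Rate = 258 mcg/hr ÷ 8.333333 mcg/mL = 30.96 mL/hr
Volume infused = 30.96 mL/hr × 0.7 hr = 21.672 mL
Volume remaining = 60 − 21.672 = 38.328 mL
Drug remaining = 38.328 mL × 8.333333 mcg/mL = 319.4 mcg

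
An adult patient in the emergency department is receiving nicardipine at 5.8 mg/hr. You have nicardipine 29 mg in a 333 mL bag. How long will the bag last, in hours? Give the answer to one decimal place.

5.0 hours

Concentration = 29 mg ÷ 333 mL = 0.08708709 mg/mL
Rate = 5.8 mg/hr ÷ 0.08708709 mg/mL = 66.6 mL/hr
Duration = 333 mL ÷ 66.6 mL/hr = 5 hr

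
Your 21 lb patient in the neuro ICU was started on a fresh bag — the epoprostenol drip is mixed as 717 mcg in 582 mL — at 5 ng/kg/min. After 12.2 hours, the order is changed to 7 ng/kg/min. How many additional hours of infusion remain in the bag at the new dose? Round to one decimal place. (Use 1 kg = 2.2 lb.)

Initial rate:
Weight = 21 lb ÷ 2.2 lb/kg = 9.545455 kg
Dose = 5 ng/kg/min × 9.545455 kg = 47.72727 ng/min
47.72727 ng/min × 60 min/hr = 2863.636 ng/hr
Concentration = 717 mcg ÷ 582 mL = 1.231959 mcg/mL = 1231.959 ng/mL
Rate = 2863.636 ng/hr ÷ 1231.959 ng/mL = 2.324458 mL/hr
Volume infused so far = 2.324458 mL/hr × 12.2 hr = 28.35839 mL
Volume remaining = 582 − 28.35839 = 553.6416 mL
New rate:
Dose = 7 ng/kg/min × 9.545455 kg = 66.81818 ng/min
66.81818 ng/min × 60 min/hr = 4009.091 ng/hr
Rate = 4009.091 ng/hr ÷ 1231.959 ng/mL = 3.254241 mL/hr
Time remaining = 553.6416 mL ÷ 3.254241 mL/hr = 170.1293 hr

170.1 hours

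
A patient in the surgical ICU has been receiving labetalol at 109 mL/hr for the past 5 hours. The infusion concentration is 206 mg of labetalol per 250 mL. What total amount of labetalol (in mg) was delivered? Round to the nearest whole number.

449 mg

Concentration = 206 mg ÷ 250 mL = 0.824 mg/mL
Drug rate = 109 mL/hr × 0.824 mg/mL = 89.816 mg/hr
Total = 89.816 mg/hr × 5 hr = 449.08 mg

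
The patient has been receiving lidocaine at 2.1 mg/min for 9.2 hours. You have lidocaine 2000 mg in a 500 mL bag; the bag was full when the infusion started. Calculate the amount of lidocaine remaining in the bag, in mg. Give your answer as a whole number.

841 mg

2.1 mg/min × 60 min/hr = 126 mg/hr
Concentration = 2000 mg ÷ 500 mL = 4 mg/mL
Rate = 126 mg/hr ÷ 4 mg/mL = 31.5 mL/hr
Volume infused = 31.5 mL/hr × 9.2 hr = 289.8 mL
Volume remaining = 500 − 289.8 = 210.2 mL
Drug remaining = 210.2 mL × 4 mg/mL = 840.8 mg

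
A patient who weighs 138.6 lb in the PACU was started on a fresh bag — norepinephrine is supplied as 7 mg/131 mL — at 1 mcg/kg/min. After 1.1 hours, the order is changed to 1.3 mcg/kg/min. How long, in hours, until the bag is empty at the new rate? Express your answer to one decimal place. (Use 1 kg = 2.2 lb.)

Initial rate:
Weight = 138.6 lb ÷ 2.2 lb/kg = 63 kg
Dose = 1 mcg/kg/min × 63 kg = 63 mcg/min
63 mcg/min × 60 min/hr = 3780 mcg/hr
Concentration = 7 mg ÷ 131 mL = 0.05343511 mg/mL = 53.43511 mcg/mL
Rate = 3780 mcg/hr ÷ 53.43511 mcg/mL = 70.74 mL/hr
Volume infused so far = 70.74 mL/hr × 1.1 hr = 77.814 mL
Volume remaining = 131 − 77.814 = 53.186 mL
New rate:
Dose = 1.3 mcg/kg/min × 63 kg = 81.9 mcg/min
81.9 mcg/min × 60 min/hr = 4914 mcg/hr
Rate = 4914 mcg/hr ÷ 53.43511 mcg/mL = 91.962 mL/hr
Time remaining = 53.186 mL ÷ 91.962 mL/hr = 0.5783476 hr

0.6 hours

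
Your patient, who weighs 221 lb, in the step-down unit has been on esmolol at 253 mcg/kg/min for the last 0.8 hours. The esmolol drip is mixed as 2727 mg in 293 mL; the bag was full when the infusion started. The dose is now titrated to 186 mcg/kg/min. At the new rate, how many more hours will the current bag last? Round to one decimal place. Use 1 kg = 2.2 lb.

1.3 hours

Initial rate:
Weight = 221 lb ÷ 2.2 lb/kg = 100.4545 kg
Dose = 253 mcg/kg/min × 100.4545 kg = 25415 mcg/min
25415 mcg/min × 60 min/hr = 1524900 mcg/hr
Concentration = 2727 mg ÷ 293 mL = 9.307167 mg/mL = 9307.167 mcg/mL
Rate = 1524900 mcg/hr ÷ 9307.167 mcg/mL = 163.8415 mL/hr
Volume infused so far = 163.8415 mL/hr × 0.8 hr = 131.0732 mL
Volume remaining = 293 − 131.0732 = 161.9268 mL
New rate:
Dose = 186 mcg/kg/min × 100.4545 kg = 18684.55 mcg/min
18684.55 mcg/min × 60 min/hr = 1121073 mcg/hr
Rate = 1121073 mcg/hr ÷ 9307.167 mcg/mL = 120.4526 mL/hr
Time remaining = 161.9268 mL ÷ 120.4526 mL/hr = 1.34432 hr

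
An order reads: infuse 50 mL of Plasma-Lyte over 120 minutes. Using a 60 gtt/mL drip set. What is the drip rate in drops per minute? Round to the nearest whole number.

50 mL ÷ (120 min) = 0.4166667 mL/min
0.4166667 mL/min × 60 gtt/mL = 25 gtt/min

25 gtt/min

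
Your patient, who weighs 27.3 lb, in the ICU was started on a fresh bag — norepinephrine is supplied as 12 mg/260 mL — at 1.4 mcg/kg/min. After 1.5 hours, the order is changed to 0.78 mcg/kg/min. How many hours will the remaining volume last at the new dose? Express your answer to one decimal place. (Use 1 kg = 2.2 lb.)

Initial rate:
Weight = 27.3 lb ÷ 2.2 lb/kg = 12.40909 kg
Dose = 1.4 mcg/kg/min × 12.40909 kg = 17.37273 mcg/min
17.37273 mcg/min × 60 min/hr = 1042.364 mcg/hr
Concentration = 12 mg ÷ 260 mL = 0.04615385 mg/mL = 46.15385 mcg/mL
Rate = 1042.364 mcg/hr ÷ 46.15385 mcg/mL = 22.58455 mL/hr
Volume infused so far = 22.58455 mL/hr × 1.5 hr = 33.87682 mL
Volume remaining = 260 − 33.87682 = 226.1232 mL
New rate:
Dose = 0.78 mcg/kg/min × 12.40909 kg = 9.679091 mcg/min
9.679091 mcg/min × 60 min/hr = 580.7455 mcg/hr
Rate = 580.7455 mcg/hr ÷ 46.15385 mcg/mL = 12.58282 mL/hr
Time remaining = 226.1232 mL ÷ 12.58282 mL/hr = 17.97079 hr

18.0 hours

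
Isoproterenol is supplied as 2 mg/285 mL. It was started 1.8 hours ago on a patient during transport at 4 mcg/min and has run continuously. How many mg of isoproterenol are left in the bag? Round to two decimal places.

4 mcg/min × 60 min/hr = 240 mcg/hr
Concentration = 2 mg ÷ 285 mL = 0.007017544 mg/mL = 7.017544 mcg/mL
Rate = 240 mcg/hr ÷ 7.017544 mcg/mL = 34.2 mL/hr
Volume infused = 34.2 mL/hr × 1.8 hr = 61.56 mL
Volume remaining = 285 − 61.56 = 223.44 mL
Drug remaining = 223.44 mL × 7.017544 mcg/mL = 1568 mcg = 1.568 mg

1.57 mg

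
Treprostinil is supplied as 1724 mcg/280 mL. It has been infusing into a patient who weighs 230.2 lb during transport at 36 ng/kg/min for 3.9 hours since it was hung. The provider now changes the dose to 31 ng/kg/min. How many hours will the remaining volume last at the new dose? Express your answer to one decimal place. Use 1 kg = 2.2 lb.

4.3 hours

Initial rate:
Weight = 230.2 lb ÷ 2.2 lb/kg = 104.6364 kg
Dose = 36 ng/kg/min × 104.6364 kg = 3766.909 ng/min
3766.909 ng/min × 60 min/hr = 226014.5 ng/hr
Concentration = 1724 mcg ÷ 280 mL = 6.157143 mcg/mL = 6157.143 ng/mL
Rate = 226014.5 ng/hr ÷ 6157.143 ng/mL = 36.7077 mL/hr
Volume infused so far = 36.7077 mL/hr × 3.9 hr = 143.16 mL
Volume remaining = 280 − 143.16 = 136.84 mL
New rate:
Dose = 31 ng/kg/min × 104.6364 kg = 3243.727 ng/min
3243.727 ng/min × 60 min/hr = 194623.6 ng/hr
Rate = 194623.6 ng/hr ÷ 6157.143 ng/mL = 31.60941 mL/hr
Time remaining = 136.84 mL ÷ 31.60941 mL/hr = 4.32909 hr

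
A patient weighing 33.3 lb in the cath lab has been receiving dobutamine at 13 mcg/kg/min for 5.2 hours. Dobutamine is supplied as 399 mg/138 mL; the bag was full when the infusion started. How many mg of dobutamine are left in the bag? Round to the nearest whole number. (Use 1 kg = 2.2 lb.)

Weight = 33.3 lb ÷ 2.2 lb/kg = 15.13636 kg
Dose = 13 mcg/kg/min × 15.13636 kg = 196.7727 mcg/min
196.7727 mcg/min × 60 min/hr = 11806.36 mcg/hr
Concentration = 399 mg ÷ 138 mL = 2.891304 mg/mL = 2891.304 mcg/mL
Rate = 11806.36 mcg/hr ÷ 2891.304 mcg/mL = 4.083404 mL/hr
Volume infused = 4.083404 mL/hr × 5.2 hr = 21.2337 mL
Volume remaining = 138 − 21.2337 = 116.7663 mL
Drug remaining = 116.7663 mL × 2891.304 mcg/mL = 337606.9 mcg = 337.6069 mg

338 mg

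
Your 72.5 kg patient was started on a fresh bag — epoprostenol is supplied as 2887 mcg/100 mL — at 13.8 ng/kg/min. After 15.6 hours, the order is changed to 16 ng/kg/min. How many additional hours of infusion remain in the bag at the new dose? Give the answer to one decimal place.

Initial rate:
Dose = 13.8 ng/kg/min × 72.5 kg = 1000.5 ng/min
1000.5 ng/min × 60 min/hr = 60030 ng/hr
Concentration = 2887 mcg ÷ 100 mL = 28.87 mcg/mL = 28870 ng/mL
Rate = 60030 ng/hr ÷ 28870 ng/mL = 2.079321 mL/hr
Volume infused so far = 2.079321 mL/hr × 15.6 hr = 32.43741 mL
Volume remaining = 100 − 32.43741 = 67.56259 mL
New rate:
Dose = 16 ng/kg/min × 72.5 kg = 1160 ng/min
1160 ng/min × 60 min/hr = 69600 ng/hr
Rate = 69600 ng/hr ÷ 28870 ng/mL = 2.410807 mL/hr
Time remaining = 67.56259 mL ÷ 2.410807 mL/hr = 28.02489 hr

28.0 hours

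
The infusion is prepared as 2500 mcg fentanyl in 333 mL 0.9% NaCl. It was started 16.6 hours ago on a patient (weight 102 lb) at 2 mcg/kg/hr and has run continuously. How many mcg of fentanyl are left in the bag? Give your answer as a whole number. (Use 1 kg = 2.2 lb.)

Weight = 102 lb ÷ 2.2 lb/kg = 46.36364 kg
Dose = 2 mcg/kg/hr × 46.36364 kg = 92.72727 mcg/hr
Concentration = 2500 mcg ÷ 333 mL = 7.507508 mcg/mL
Rate = 92.72727 mcg/hr ÷ 7.507508 mcg/mL = 12.35127 mL/hr
Volume infused = 12.35127 mL/hr × 16.6 hr = 205.0311 mL
Volume remaining = 333 − 205.0311 = 127.9689 mL
Drug remaining = 127.9689 mL × 7.507508 mcg/mL = 960.7273 mcg

961 mcg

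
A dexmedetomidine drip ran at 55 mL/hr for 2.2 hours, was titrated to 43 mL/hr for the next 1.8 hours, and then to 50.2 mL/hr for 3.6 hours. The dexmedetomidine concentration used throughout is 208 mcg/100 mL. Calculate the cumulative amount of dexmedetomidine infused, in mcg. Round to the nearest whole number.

789 mcg

Concentration = 208 mcg ÷ 100 mL = 2.08 mcg/mL
Stage 1: 55 mL/hr × 2.2 hr = 121 mL → 121 mL × 2.08 mcg/mL = 251.68 mcg
Stage 2: 43 mL/hr × 1.8 hr = 77.4 mL → 77.4 mL × 2.08 mcg/mL = 160.992 mcg
Stage 3: 50.2 mL/hr × 3.6 hr = 180.72 mL → 180.72 mL × 2.08 mcg/mL = 375.8976 mcg
Total = 251.68 + 160.992 + 375.8976 = 788.5696 mcg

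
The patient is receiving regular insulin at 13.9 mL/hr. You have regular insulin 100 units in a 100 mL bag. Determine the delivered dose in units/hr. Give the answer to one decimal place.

Concentration = 100 units ÷ 100 mL = 1 units/mL
Drug rate = 13.9 mL/hr × 1 units/mL = 13.9 units/hr

13.9 units/hr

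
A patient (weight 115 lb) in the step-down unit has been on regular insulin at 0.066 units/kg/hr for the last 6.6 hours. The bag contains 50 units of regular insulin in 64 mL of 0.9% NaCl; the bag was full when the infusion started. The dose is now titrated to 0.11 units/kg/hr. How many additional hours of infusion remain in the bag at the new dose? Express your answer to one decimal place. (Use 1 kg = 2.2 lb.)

Initial rate:
Weight = 115 lb ÷ 2.2 lb/kg = 52.27273 kg
Dose = 0.066 units/kg/hr × 52.27273 kg = 3.45 units/hr
Concentration = 50 units ÷ 64 mL = 0.78125 units/mL
Rate = 3.45 units/hr ÷ 0.78125 units/mL = 4.416 mL/hr
Volume infused so far = 4.416 mL/hr × 6.6 hr = 29.1456 mL
Volume remaining = 64 − 29.1456 = 34.8544 mL
New rate:
Dose = 0.11 units/kg/hr × 52.27273 kg = 5.75 units/hr
Rate = 5.75 units/hr ÷ 0.78125 units/mL = 7.36 mL/hr
Time remaining = 34.8544 mL ÷ 7.36 mL/hr = 4.735652 hr

4.7 hours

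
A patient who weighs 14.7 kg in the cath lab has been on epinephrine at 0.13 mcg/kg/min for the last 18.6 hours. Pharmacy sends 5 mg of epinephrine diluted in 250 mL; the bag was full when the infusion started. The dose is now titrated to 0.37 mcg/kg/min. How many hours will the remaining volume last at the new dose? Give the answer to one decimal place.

8.8 hours

Initial rate:
Dose = 0.13 mcg/kg/min × 14.7 kg = 1.911 mcg/min
1.911 mcg/min × 60 min/hr = 114.66 mcg/hr
Concentration = 5 mg ÷ 250 mL = 0.02 mg/mL = 20 mcg/mL
Rate = 114.66 mcg/hr ÷ 20 mcg/mL = 5.733 mL/hr
Volume infused so far = 5.733 mL/hr × 18.6 hr = 106.6338 mL
Volume remaining = 250 − 106.6338 = 143.3662 mL
New rate:
Dose = 0.37 mcg/kg/min × 14.7 kg = 5.439 mcg/min
5.439 mcg/min × 60 min/hr = 326.34 mcg/hr
Rate = 326.34 mcg/hr ÷ 20 mcg/mL = 16.317 mL/hr
Time remaining = 143.3662 mL ÷ 16.317 mL/hr = 8.786309 hr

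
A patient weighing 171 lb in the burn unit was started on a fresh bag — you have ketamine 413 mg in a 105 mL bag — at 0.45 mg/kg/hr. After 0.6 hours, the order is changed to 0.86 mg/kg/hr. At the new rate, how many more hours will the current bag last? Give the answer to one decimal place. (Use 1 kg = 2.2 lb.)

5.9 hours

Initial rate:
Weight = 171 lb ÷ 2.2 lb/kg = 77.72727 kg
Dose = 0.45 mg/kg/hr × 77.72727 kg = 34.97727 mg/hr
Concentration = 413 mg ÷ 105 mL = 3.933333 mg/mL
Rate = 34.97727 mg/hr ÷ 3.933333 mg/mL = 8.892527 mL/hr
Volume infused so far = 8.892527 mL/hr × 0.6 hr = 5.335516 mL
Volume remaining = 105 − 5.335516 = 99.66448 mL
New rate:
Dose = 0.86 mg/kg/hr × 77.72727 kg = 66.84545 mg/hr
Rate = 66.84545 mg/hr ÷ 3.933333 mg/mL = 16.99461 mL/hr
Time remaining = 99.66448 mL ÷ 16.99461 mL/hr = 5.864477 hr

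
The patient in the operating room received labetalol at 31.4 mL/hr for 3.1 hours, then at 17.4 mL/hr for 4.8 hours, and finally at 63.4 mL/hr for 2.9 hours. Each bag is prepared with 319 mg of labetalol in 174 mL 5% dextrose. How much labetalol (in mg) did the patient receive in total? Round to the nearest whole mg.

Concentration = 319 mg ÷ 174 mL = 1.833333 mg/mL
Stage 1: 31.4 mL/hr × 3.1 hr = 97.34 mL → 97.34 mL × 1.833333 mg/mL = 178.4567 mg
Stage 2: 17.4 mL/hr × 4.8 hr = 83.52 mL → 83.52 mL × 1.833333 mg/mL = 153.12 mg
Stage 3: 63.4 mL/hr × 2.9 hr = 183.86 mL → 183.86 mL × 1.833333 mg/mL = 337.0767 mg
Total = 178.4567 + 153.12 + 337.0767 = 668.6533 mg

669 mg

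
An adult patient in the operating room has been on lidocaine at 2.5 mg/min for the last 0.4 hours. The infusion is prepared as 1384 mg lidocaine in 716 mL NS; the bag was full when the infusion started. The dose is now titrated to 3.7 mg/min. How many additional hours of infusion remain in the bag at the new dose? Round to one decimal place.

Initial rate:
2.5 mg/min × 60 min/hr = 150 mg/hr
Concentration = 1384 mg ÷ 716 mL = 1.932961 mg/mL
Rate = 150 mg/hr ÷ 1.932961 mg/mL = 77.60116 mL/hr
Volume infused so far = 77.60116 mL/hr × 0.4 hr = 31.04046 mL
Volume remaining = 716 − 31.04046 = 684.9595 mL
New rate:
3.7 mg/min × 60 min/hr = 222 mg/hr
Rate = 222 mg/hr ÷ 1.932961 mg/mL = 114.8497 mL/hr
Time remaining = 684.9595 mL ÷ 114.8497 mL/hr = 5.963964 hr

6.0 hours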